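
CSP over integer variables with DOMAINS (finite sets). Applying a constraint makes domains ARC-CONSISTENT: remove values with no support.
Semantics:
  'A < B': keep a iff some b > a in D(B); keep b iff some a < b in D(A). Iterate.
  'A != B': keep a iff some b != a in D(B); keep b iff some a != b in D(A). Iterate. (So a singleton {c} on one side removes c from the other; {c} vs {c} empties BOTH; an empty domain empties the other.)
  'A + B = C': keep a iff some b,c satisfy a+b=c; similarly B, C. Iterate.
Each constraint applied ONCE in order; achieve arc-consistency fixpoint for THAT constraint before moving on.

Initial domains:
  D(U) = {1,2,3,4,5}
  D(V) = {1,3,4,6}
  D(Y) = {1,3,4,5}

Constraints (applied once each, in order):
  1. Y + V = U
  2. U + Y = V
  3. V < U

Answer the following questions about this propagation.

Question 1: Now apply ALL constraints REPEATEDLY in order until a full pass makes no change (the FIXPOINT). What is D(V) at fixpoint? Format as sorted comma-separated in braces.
pass 0 (initial): D(V)={1,3,4,6}
pass 1: U {1,2,3,4,5}->{}; V {1,3,4,6}->{}; Y {1,3,4,5}->{1}
pass 2: Y {1}->{}
pass 3: no change
Fixpoint after 3 passes: D(V) = {}

Answer: {}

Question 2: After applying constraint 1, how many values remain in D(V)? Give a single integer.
Answer: 3

Derivation:
Constraint 1 (Y + V = U) on D(Y)={1,3,4,5} D(V)={1,3,4,6} D(U)={1,2,3,4,5}: Y {1,3,4,5}->{1,3,4}; V {1,3,4,6}->{1,3,4}; U {1,2,3,4,5}->{2,4,5}
So after constraint 1: D(V)={1,3,4}, size = 3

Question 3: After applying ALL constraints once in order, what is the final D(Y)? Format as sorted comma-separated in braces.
Constraint 1 (Y + V = U) on D(Y)={1,3,4,5} D(V)={1,3,4,6} D(U)={1,2,3,4,5}: Y {1,3,4,5}->{1,3,4}; V {1,3,4,6}->{1,3,4}; U {1,2,3,4,5}->{2,4,5}
Constraint 2 (U + Y = V) on D(U)={2,4,5} D(Y)={1,3,4} D(V)={1,3,4}: U {2,4,5}->{2}; Y {1,3,4}->{1}; V {1,3,4}->{3}
Constraint 3 (V < U) on D(V)={3} D(U)={2}: V {3}->{}; U {2}->{}
So after all 3 constraints: D(Y) = {1}

Answer: {1}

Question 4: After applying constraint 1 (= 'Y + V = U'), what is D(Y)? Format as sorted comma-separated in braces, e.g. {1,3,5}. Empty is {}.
Constraint 1 (Y + V = U) on D(Y)={1,3,4,5} D(V)={1,3,4,6} D(U)={1,2,3,4,5}: Y {1,3,4,5}->{1,3,4}; V {1,3,4,6}->{1,3,4}; U {1,2,3,4,5}->{2,4,5}
So after constraint 1: D(Y) = {1,3,4}

Answer: {1,3,4}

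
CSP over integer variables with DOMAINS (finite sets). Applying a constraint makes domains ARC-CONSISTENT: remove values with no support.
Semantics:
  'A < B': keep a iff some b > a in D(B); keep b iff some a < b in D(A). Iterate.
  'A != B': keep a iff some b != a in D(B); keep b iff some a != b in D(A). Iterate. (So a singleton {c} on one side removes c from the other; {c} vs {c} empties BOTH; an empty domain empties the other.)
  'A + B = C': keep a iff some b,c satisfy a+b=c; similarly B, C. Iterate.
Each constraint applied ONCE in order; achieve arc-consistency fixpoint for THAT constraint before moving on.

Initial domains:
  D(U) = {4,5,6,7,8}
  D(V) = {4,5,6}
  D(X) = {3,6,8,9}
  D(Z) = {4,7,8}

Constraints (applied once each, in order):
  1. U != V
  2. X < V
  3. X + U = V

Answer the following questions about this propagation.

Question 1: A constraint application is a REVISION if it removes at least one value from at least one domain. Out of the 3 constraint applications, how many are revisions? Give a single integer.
Constraint 1 (U != V) on D(U)={4,5,6,7,8} D(V)={4,5,6}: no change => not a revision
Constraint 2 (X < V) on D(X)={3,6,8,9} D(V)={4,5,6}: X {3,6,8,9}->{3} => REVISION
Constraint 3 (X + U = V) on D(X)={3} D(U)={4,5,6,7,8} D(V)={4,5,6}: X {3}->{}; U {4,5,6,7,8}->{}; V {4,5,6}->{} => REVISION
Total revisions = 2

Answer: 2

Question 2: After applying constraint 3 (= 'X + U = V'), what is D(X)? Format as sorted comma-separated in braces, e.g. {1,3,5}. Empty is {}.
Answer: {}

Derivation:
Constraint 1 (U != V) on D(U)={4,5,6,7,8} D(V)={4,5,6}: no change
Constraint 2 (X < V) on D(X)={3,6,8,9} D(V)={4,5,6}: X {3,6,8,9}->{3}
Constraint 3 (X + U = V) on D(X)={3} D(U)={4,5,6,7,8} D(V)={4,5,6}: X {3}->{}; U {4,5,6,7,8}->{}; V {4,5,6}->{}
So after constraint 3: D(X) = {}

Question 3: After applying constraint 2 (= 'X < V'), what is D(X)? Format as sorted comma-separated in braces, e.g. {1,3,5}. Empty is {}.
Answer: {3}

Derivation:
Constraint 1 (U != V) on D(U)={4,5,6,7,8} D(V)={4,5,6}: no change
Constraint 2 (X < V) on D(X)={3,6,8,9} D(V)={4,5,6}: X {3,6,8,9}->{3}
So after constraint 2: D(X) = {3}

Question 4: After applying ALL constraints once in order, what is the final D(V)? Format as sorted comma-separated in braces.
Constraint 1 (U != V) on D(U)={4,5,6,7,8} D(V)={4,5,6}: no change
Constraint 2 (X < V) on D(X)={3,6,8,9} D(V)={4,5,6}: X {3,6,8,9}->{3}
Constraint 3 (X + U = V) on D(X)={3} D(U)={4,5,6,7,8} D(V)={4,5,6}: X {3}->{}; U {4,5,6,7,8}->{}; V {4,5,6}->{}
So after all 3 constraints: D(V) = {}

Answer: {}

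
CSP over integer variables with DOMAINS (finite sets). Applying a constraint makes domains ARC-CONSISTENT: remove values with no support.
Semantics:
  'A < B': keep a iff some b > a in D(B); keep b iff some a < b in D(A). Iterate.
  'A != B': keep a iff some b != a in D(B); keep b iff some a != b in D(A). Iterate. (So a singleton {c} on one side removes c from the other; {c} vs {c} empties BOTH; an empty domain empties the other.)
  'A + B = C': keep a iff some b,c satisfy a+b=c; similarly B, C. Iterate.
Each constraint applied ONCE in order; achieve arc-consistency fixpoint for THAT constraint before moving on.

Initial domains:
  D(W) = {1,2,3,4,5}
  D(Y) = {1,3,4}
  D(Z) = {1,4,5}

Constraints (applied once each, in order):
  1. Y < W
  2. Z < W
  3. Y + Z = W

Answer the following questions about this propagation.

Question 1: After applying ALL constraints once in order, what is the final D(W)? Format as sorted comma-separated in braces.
Constraint 1 (Y < W) on D(Y)={1,3,4} D(W)={1,2,3,4,5}: W {1,2,3,4,5}->{2,3,4,5}
Constraint 2 (Z < W) on D(Z)={1,4,5} D(W)={2,3,4,5}: Z {1,4,5}->{1,4}
Constraint 3 (Y + Z = W) on D(Y)={1,3,4} D(Z)={1,4} D(W)={2,3,4,5}: W {2,3,4,5}->{2,4,5}
So after all 3 constraints: D(W) = {2,4,5}

Answer: {2,4,5}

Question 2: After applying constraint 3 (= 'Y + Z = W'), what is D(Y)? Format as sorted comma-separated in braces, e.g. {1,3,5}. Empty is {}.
Answer: {1,3,4}

Derivation:
Constraint 1 (Y < W) on D(Y)={1,3,4} D(W)={1,2,3,4,5}: W {1,2,3,4,5}->{2,3,4,5}
Constraint 2 (Z < W) on D(Z)={1,4,5} D(W)={2,3,4,5}: Z {1,4,5}->{1,4}
Constraint 3 (Y + Z = W) on D(Y)={1,3,4} D(Z)={1,4} D(W)={2,3,4,5}: W {2,3,4,5}->{2,4,5}
So after constraint 3: D(Y) = {1,3,4}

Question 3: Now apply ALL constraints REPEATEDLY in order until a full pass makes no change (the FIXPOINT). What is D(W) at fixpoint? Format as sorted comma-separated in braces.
pass 0 (initial): D(W)={1,2,3,4,5}
pass 1: W {1,2,3,4,5}->{2,4,5}; Z {1,4,5}->{1,4}
pass 2: no change
Fixpoint after 2 passes: D(W) = {2,4,5}

Answer: {2,4,5}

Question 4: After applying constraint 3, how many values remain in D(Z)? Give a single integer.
Answer: 2

Derivation:
Constraint 1 (Y < W) on D(Y)={1,3,4} D(W)={1,2,3,4,5}: W {1,2,3,4,5}->{2,3,4,5}
Constraint 2 (Z < W) on D(Z)={1,4,5} D(W)={2,3,4,5}: Z {1,4,5}->{1,4}
Constraint 3 (Y + Z = W) on D(Y)={1,3,4} D(Z)={1,4} D(W)={2,3,4,5}: W {2,3,4,5}->{2,4,5}
So after constraint 3: D(Z)={1,4}, size = 2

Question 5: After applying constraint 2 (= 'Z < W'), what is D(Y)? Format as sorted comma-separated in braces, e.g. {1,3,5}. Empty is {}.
Constraint 1 (Y < W) on D(Y)={1,3,4} D(W)={1,2,3,4,5}: W {1,2,3,4,5}->{2,3,4,5}
Constraint 2 (Z < W) on D(Z)={1,4,5} D(W)={2,3,4,5}: Z {1,4,5}->{1,4}
So after constraint 2: D(Y) = {1,3,4}

Answer: {1,3,4}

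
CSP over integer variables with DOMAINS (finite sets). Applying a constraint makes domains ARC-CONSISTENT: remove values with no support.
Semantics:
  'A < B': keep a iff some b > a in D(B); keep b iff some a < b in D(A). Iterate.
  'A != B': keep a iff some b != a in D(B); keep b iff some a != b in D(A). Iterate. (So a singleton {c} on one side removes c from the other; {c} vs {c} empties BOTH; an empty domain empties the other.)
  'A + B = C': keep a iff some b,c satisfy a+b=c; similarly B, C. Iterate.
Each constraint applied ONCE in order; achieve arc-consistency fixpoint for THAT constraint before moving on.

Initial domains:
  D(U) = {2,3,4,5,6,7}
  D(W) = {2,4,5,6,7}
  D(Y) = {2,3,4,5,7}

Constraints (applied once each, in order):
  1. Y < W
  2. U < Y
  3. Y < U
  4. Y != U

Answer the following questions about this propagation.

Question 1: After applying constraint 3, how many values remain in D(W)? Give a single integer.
Constraint 1 (Y < W) on D(Y)={2,3,4,5,7} D(W)={2,4,5,6,7}: Y {2,3,4,5,7}->{2,3,4,5}; W {2,4,5,6,7}->{4,5,6,7}
Constraint 2 (U < Y) on D(U)={2,3,4,5,6,7} D(Y)={2,3,4,5}: U {2,3,4,5,6,7}->{2,3,4}; Y {2,3,4,5}->{3,4,5}
Constraint 3 (Y < U) on D(Y)={3,4,5} D(U)={2,3,4}: Y {3,4,5}->{3}; U {2,3,4}->{4}
So after constraint 3: D(W)={4,5,6,7}, size = 4

Answer: 4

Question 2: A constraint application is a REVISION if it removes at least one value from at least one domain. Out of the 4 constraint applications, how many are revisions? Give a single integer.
Answer: 3

Derivation:
Constraint 1 (Y < W) on D(Y)={2,3,4,5,7} D(W)={2,4,5,6,7}: Y {2,3,4,5,7}->{2,3,4,5}; W {2,4,5,6,7}->{4,5,6,7} => REVISION
Constraint 2 (U < Y) on D(U)={2,3,4,5,6,7} D(Y)={2,3,4,5}: U {2,3,4,5,6,7}->{2,3,4}; Y {2,3,4,5}->{3,4,5} => REVISION
Constraint 3 (Y < U) on D(Y)={3,4,5} D(U)={2,3,4}: Y {3,4,5}->{3}; U {2,3,4}->{4} => REVISION
Constraint 4 (Y != U) on D(Y)={3} D(U)={4}: no change => not a revision
Total revisions = 3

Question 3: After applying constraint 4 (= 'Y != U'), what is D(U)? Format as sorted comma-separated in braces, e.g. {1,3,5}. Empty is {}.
Answer: {4}

Derivation:
Constraint 1 (Y < W) on D(Y)={2,3,4,5,7} D(W)={2,4,5,6,7}: Y {2,3,4,5,7}->{2,3,4,5}; W {2,4,5,6,7}->{4,5,6,7}
Constraint 2 (U < Y) on D(U)={2,3,4,5,6,7} D(Y)={2,3,4,5}: U {2,3,4,5,6,7}->{2,3,4}; Y {2,3,4,5}->{3,4,5}
Constraint 3 (Y < U) on D(Y)={3,4,5} D(U)={2,3,4}: Y {3,4,5}->{3}; U {2,3,4}->{4}
Constraint 4 (Y != U) on D(Y)={3} D(U)={4}: no change
So after constraint 4: D(U) = {4}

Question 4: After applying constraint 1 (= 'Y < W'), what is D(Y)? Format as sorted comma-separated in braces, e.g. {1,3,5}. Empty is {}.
Constraint 1 (Y < W) on D(Y)={2,3,4,5,7} D(W)={2,4,5,6,7}: Y {2,3,4,5,7}->{2,3,4,5}; W {2,4,5,6,7}->{4,5,6,7}
So after constraint 1: D(Y) = {2,3,4,5}

Answer: {2,3,4,5}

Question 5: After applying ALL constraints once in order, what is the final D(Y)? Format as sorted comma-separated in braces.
Constraint 1 (Y < W) on D(Y)={2,3,4,5,7} D(W)={2,4,5,6,7}: Y {2,3,4,5,7}->{2,3,4,5}; W {2,4,5,6,7}->{4,5,6,7}
Constraint 2 (U < Y) on D(U)={2,3,4,5,6,7} D(Y)={2,3,4,5}: U {2,3,4,5,6,7}->{2,3,4}; Y {2,3,4,5}->{3,4,5}
Constraint 3 (Y < U) on D(Y)={3,4,5} D(U)={2,3,4}: Y {3,4,5}->{3}; U {2,3,4}->{4}
Constraint 4 (Y != U) on D(Y)={3} D(U)={4}: no change
So after all 4 constraints: D(Y) = {3}

Answer: {3}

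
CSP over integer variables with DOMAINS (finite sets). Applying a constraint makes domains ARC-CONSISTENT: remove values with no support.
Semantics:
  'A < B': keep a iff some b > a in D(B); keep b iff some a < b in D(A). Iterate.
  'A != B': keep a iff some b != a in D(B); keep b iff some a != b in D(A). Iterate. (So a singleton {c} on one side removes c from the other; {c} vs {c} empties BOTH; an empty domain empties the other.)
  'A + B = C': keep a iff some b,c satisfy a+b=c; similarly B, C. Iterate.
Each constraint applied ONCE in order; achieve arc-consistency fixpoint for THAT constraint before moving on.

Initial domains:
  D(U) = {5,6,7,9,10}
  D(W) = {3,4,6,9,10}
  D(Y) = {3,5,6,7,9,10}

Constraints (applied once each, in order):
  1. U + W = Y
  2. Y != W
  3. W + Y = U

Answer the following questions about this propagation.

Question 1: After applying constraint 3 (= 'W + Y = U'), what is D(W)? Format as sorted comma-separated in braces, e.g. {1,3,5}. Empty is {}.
Answer: {}

Derivation:
Constraint 1 (U + W = Y) on D(U)={5,6,7,9,10} D(W)={3,4,6,9,10} D(Y)={3,5,6,7,9,10}: U {5,6,7,9,10}->{5,6,7}; W {3,4,6,9,10}->{3,4}; Y {3,5,6,7,9,10}->{9,10}
Constraint 2 (Y != W) on D(Y)={9,10} D(W)={3,4}: no change
Constraint 3 (W + Y = U) on D(W)={3,4} D(Y)={9,10} D(U)={5,6,7}: W {3,4}->{}; Y {9,10}->{}; U {5,6,7}->{}
So after constraint 3: D(W) = {}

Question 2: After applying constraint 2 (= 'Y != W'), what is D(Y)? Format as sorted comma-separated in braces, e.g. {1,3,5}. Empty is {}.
Constraint 1 (U + W = Y) on D(U)={5,6,7,9,10} D(W)={3,4,6,9,10} D(Y)={3,5,6,7,9,10}: U {5,6,7,9,10}->{5,6,7}; W {3,4,6,9,10}->{3,4}; Y {3,5,6,7,9,10}->{9,10}
Constraint 2 (Y != W) on D(Y)={9,10} D(W)={3,4}: no change
So after constraint 2: D(Y) = {9,10}

Answer: {9,10}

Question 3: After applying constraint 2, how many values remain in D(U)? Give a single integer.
Answer: 3

Derivation:
Constraint 1 (U + W = Y) on D(U)={5,6,7,9,10} D(W)={3,4,6,9,10} D(Y)={3,5,6,7,9,10}: U {5,6,7,9,10}->{5,6,7}; W {3,4,6,9,10}->{3,4}; Y {3,5,6,7,9,10}->{9,10}
Constraint 2 (Y != W) on D(Y)={9,10} D(W)={3,4}: no change
So after constraint 2: D(U)={5,6,7}, size = 3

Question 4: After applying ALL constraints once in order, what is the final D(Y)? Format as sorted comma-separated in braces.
Answer: {}

Derivation:
Constraint 1 (U + W = Y) on D(U)={5,6,7,9,10} D(W)={3,4,6,9,10} D(Y)={3,5,6,7,9,10}: U {5,6,7,9,10}->{5,6,7}; W {3,4,6,9,10}->{3,4}; Y {3,5,6,7,9,10}->{9,10}
Constraint 2 (Y != W) on D(Y)={9,10} D(W)={3,4}: no change
Constraint 3 (W + Y = U) on D(W)={3,4} D(Y)={9,10} D(U)={5,6,7}: W {3,4}->{}; Y {9,10}->{}; U {5,6,7}->{}
So after all 3 constraints: D(Y) = {}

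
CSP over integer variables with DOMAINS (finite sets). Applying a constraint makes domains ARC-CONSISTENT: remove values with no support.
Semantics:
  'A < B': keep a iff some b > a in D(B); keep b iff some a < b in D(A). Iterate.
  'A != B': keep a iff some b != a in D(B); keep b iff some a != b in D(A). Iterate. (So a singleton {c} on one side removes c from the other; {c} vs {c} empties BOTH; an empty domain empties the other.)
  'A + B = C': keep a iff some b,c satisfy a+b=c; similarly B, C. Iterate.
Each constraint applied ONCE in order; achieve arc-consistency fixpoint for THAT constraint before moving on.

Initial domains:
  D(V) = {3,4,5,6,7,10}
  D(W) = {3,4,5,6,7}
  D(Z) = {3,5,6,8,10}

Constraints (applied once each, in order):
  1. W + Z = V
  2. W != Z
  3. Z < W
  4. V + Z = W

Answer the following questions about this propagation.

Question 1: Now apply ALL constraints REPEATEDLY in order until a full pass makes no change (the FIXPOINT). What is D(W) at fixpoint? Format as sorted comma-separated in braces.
pass 0 (initial): D(W)={3,4,5,6,7}
pass 1: V {3,4,5,6,7,10}->{}; W {3,4,5,6,7}->{}; Z {3,5,6,8,10}->{}
pass 2: no change
Fixpoint after 2 passes: D(W) = {}

Answer: {}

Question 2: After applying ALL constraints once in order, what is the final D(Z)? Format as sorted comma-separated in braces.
Constraint 1 (W + Z = V) on D(W)={3,4,5,6,7} D(Z)={3,5,6,8,10} D(V)={3,4,5,6,7,10}: W {3,4,5,6,7}->{3,4,5,7}; Z {3,5,6,8,10}->{3,5,6}; V {3,4,5,6,7,10}->{6,7,10}
Constraint 2 (W != Z) on D(W)={3,4,5,7} D(Z)={3,5,6}: no change
Constraint 3 (Z < W) on D(Z)={3,5,6} D(W)={3,4,5,7}: W {3,4,5,7}->{4,5,7}
Constraint 4 (V + Z = W) on D(V)={6,7,10} D(Z)={3,5,6} D(W)={4,5,7}: V {6,7,10}->{}; Z {3,5,6}->{}; W {4,5,7}->{}
So after all 4 constraints: D(Z) = {}

Answer: {}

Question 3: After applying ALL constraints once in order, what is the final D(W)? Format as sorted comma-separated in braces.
Constraint 1 (W + Z = V) on D(W)={3,4,5,6,7} D(Z)={3,5,6,8,10} D(V)={3,4,5,6,7,10}: W {3,4,5,6,7}->{3,4,5,7}; Z {3,5,6,8,10}->{3,5,6}; V {3,4,5,6,7,10}->{6,7,10}
Constraint 2 (W != Z) on D(W)={3,4,5,7} D(Z)={3,5,6}: no change
Constraint 3 (Z < W) on D(Z)={3,5,6} D(W)={3,4,5,7}: W {3,4,5,7}->{4,5,7}
Constraint 4 (V + Z = W) on D(V)={6,7,10} D(Z)={3,5,6} D(W)={4,5,7}: V {6,7,10}->{}; Z {3,5,6}->{}; W {4,5,7}->{}
So after all 4 constraints: D(W) = {}

Answer: {}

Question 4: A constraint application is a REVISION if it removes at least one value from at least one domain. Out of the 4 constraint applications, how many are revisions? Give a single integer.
Answer: 3

Derivation:
Constraint 1 (W + Z = V) on D(W)={3,4,5,6,7} D(Z)={3,5,6,8,10} D(V)={3,4,5,6,7,10}: W {3,4,5,6,7}->{3,4,5,7}; Z {3,5,6,8,10}->{3,5,6}; V {3,4,5,6,7,10}->{6,7,10} => REVISION
Constraint 2 (W != Z) on D(W)={3,4,5,7} D(Z)={3,5,6}: no change => not a revision
Constraint 3 (Z < W) on D(Z)={3,5,6} D(W)={3,4,5,7}: W {3,4,5,7}->{4,5,7} => REVISION
Constraint 4 (V + Z = W) on D(V)={6,7,10} D(Z)={3,5,6} D(W)={4,5,7}: V {6,7,10}->{}; Z {3,5,6}->{}; W {4,5,7}->{} => REVISION
Total revisions = 3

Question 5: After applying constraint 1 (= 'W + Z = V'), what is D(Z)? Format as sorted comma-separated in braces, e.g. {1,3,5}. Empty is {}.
Constraint 1 (W + Z = V) on D(W)={3,4,5,6,7} D(Z)={3,5,6,8,10} D(V)={3,4,5,6,7,10}: W {3,4,5,6,7}->{3,4,5,7}; Z {3,5,6,8,10}->{3,5,6}; V {3,4,5,6,7,10}->{6,7,10}
So after constraint 1: D(Z) = {3,5,6}

Answer: {3,5,6}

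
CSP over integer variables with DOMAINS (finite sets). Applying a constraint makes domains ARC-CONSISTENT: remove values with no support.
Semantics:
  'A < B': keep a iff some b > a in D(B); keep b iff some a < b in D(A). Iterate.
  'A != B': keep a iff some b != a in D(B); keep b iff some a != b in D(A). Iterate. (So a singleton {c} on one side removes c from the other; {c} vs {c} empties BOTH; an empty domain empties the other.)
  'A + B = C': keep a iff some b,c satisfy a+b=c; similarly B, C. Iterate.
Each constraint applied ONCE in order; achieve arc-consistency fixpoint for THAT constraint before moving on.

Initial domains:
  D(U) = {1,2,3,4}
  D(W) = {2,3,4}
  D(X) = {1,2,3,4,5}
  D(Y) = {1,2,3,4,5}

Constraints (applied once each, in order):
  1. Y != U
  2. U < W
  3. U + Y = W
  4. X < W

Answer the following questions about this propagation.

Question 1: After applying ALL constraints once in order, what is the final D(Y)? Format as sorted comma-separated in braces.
Constraint 1 (Y != U) on D(Y)={1,2,3,4,5} D(U)={1,2,3,4}: no change
Constraint 2 (U < W) on D(U)={1,2,3,4} D(W)={2,3,4}: U {1,2,3,4}->{1,2,3}
Constraint 3 (U + Y = W) on D(U)={1,2,3} D(Y)={1,2,3,4,5} D(W)={2,3,4}: Y {1,2,3,4,5}->{1,2,3}
Constraint 4 (X < W) on D(X)={1,2,3,4,5} D(W)={2,3,4}: X {1,2,3,4,5}->{1,2,3}
So after all 4 constraints: D(Y) = {1,2,3}

Answer: {1,2,3}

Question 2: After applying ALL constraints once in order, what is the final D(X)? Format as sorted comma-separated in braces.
Constraint 1 (Y != U) on D(Y)={1,2,3,4,5} D(U)={1,2,3,4}: no change
Constraint 2 (U < W) on D(U)={1,2,3,4} D(W)={2,3,4}: U {1,2,3,4}->{1,2,3}
Constraint 3 (U + Y = W) on D(U)={1,2,3} D(Y)={1,2,3,4,5} D(W)={2,3,4}: Y {1,2,3,4,5}->{1,2,3}
Constraint 4 (X < W) on D(X)={1,2,3,4,5} D(W)={2,3,4}: X {1,2,3,4,5}->{1,2,3}
So after all 4 constraints: D(X) = {1,2,3}

Answer: {1,2,3}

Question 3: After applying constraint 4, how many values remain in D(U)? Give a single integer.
Constraint 1 (Y != U) on D(Y)={1,2,3,4,5} D(U)={1,2,3,4}: no change
Constraint 2 (U < W) on D(U)={1,2,3,4} D(W)={2,3,4}: U {1,2,3,4}->{1,2,3}
Constraint 3 (U + Y = W) on D(U)={1,2,3} D(Y)={1,2,3,4,5} D(W)={2,3,4}: Y {1,2,3,4,5}->{1,2,3}
Constraint 4 (X < W) on D(X)={1,2,3,4,5} D(W)={2,3,4}: X {1,2,3,4,5}->{1,2,3}
So after constraint 4: D(U)={1,2,3}, size = 3

Answer: 3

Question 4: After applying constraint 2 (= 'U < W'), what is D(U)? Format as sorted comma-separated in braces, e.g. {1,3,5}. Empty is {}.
Constraint 1 (Y != U) on D(Y)={1,2,3,4,5} D(U)={1,2,3,4}: no change
Constraint 2 (U < W) on D(U)={1,2,3,4} D(W)={2,3,4}: U {1,2,3,4}->{1,2,3}
So after constraint 2: D(U) = {1,2,3}

Answer: {1,2,3}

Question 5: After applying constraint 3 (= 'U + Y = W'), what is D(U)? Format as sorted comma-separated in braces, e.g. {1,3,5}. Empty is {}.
Constraint 1 (Y != U) on D(Y)={1,2,3,4,5} D(U)={1,2,3,4}: no change
Constraint 2 (U < W) on D(U)={1,2,3,4} D(W)={2,3,4}: U {1,2,3,4}->{1,2,3}
Constraint 3 (U + Y = W) on D(U)={1,2,3} D(Y)={1,2,3,4,5} D(W)={2,3,4}: Y {1,2,3,4,5}->{1,2,3}
So after constraint 3: D(U) = {1,2,3}

Answer: {1,2,3}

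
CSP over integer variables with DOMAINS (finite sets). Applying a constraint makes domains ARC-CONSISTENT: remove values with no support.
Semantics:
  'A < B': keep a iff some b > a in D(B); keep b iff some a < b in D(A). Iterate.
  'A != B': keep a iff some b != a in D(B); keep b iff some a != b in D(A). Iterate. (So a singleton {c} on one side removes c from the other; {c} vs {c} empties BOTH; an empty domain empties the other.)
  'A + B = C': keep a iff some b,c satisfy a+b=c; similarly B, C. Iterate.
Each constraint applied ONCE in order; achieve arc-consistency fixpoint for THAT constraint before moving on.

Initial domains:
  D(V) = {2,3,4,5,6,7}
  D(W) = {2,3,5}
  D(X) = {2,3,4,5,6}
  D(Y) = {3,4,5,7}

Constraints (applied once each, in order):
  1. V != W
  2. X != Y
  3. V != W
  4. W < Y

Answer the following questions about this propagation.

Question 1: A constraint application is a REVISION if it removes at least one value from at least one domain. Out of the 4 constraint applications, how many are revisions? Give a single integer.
Constraint 1 (V != W) on D(V)={2,3,4,5,6,7} D(W)={2,3,5}: no change => not a revision
Constraint 2 (X != Y) on D(X)={2,3,4,5,6} D(Y)={3,4,5,7}: no change => not a revision
Constraint 3 (V != W) on D(V)={2,3,4,5,6,7} D(W)={2,3,5}: no change => not a revision
Constraint 4 (W < Y) on D(W)={2,3,5} D(Y)={3,4,5,7}: no change => not a revision
Total revisions = 0

Answer: 0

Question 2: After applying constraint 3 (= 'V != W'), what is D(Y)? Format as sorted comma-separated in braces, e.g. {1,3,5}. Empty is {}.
Constraint 1 (V != W) on D(V)={2,3,4,5,6,7} D(W)={2,3,5}: no change
Constraint 2 (X != Y) on D(X)={2,3,4,5,6} D(Y)={3,4,5,7}: no change
Constraint 3 (V != W) on D(V)={2,3,4,5,6,7} D(W)={2,3,5}: no change
So after constraint 3: D(Y) = {3,4,5,7}

Answer: {3,4,5,7}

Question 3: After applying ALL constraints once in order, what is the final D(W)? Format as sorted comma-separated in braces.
Answer: {2,3,5}

Derivation:
Constraint 1 (V != W) on D(V)={2,3,4,5,6,7} D(W)={2,3,5}: no change
Constraint 2 (X != Y) on D(X)={2,3,4,5,6} D(Y)={3,4,5,7}: no change
Constraint 3 (V != W) on D(V)={2,3,4,5,6,7} D(W)={2,3,5}: no change
Constraint 4 (W < Y) on D(W)={2,3,5} D(Y)={3,4,5,7}: no change
So after all 4 constraints: D(W) = {2,3,5}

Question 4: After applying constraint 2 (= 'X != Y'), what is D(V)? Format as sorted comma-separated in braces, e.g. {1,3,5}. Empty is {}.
Constraint 1 (V != W) on D(V)={2,3,4,5,6,7} D(W)={2,3,5}: no change
Constraint 2 (X != Y) on D(X)={2,3,4,5,6} D(Y)={3,4,5,7}: no change
So after constraint 2: D(V) = {2,3,4,5,6,7}

Answer: {2,3,4,5,6,7}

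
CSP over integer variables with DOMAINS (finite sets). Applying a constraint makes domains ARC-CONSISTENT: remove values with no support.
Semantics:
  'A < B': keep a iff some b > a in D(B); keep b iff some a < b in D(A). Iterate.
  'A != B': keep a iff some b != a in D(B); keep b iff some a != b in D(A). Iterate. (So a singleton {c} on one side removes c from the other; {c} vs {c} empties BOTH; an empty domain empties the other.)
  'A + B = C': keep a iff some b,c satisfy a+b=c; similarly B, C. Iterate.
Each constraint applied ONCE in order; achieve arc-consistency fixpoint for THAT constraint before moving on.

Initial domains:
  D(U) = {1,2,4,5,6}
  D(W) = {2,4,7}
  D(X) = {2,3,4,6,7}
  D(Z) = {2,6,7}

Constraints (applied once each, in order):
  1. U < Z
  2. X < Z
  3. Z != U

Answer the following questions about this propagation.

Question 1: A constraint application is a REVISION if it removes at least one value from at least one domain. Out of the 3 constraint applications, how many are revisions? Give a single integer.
Constraint 1 (U < Z) on D(U)={1,2,4,5,6} D(Z)={2,6,7}: no change => not a revision
Constraint 2 (X < Z) on D(X)={2,3,4,6,7} D(Z)={2,6,7}: X {2,3,4,6,7}->{2,3,4,6}; Z {2,6,7}->{6,7} => REVISION
Constraint 3 (Z != U) on D(Z)={6,7} D(U)={1,2,4,5,6}: no change => not a revision
Total revisions = 1

Answer: 1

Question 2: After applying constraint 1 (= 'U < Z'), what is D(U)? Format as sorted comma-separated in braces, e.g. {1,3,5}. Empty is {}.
Answer: {1,2,4,5,6}

Derivation:
Constraint 1 (U < Z) on D(U)={1,2,4,5,6} D(Z)={2,6,7}: no change
So after constraint 1: D(U) = {1,2,4,5,6}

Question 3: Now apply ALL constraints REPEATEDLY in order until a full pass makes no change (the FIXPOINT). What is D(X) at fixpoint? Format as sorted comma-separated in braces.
pass 0 (initial): D(X)={2,3,4,6,7}
pass 1: X {2,3,4,6,7}->{2,3,4,6}; Z {2,6,7}->{6,7}
pass 2: no change
Fixpoint after 2 passes: D(X) = {2,3,4,6}

Answer: {2,3,4,6}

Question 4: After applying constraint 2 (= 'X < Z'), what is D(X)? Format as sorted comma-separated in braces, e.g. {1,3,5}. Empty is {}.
Answer: {2,3,4,6}

Derivation:
Constraint 1 (U < Z) on D(U)={1,2,4,5,6} D(Z)={2,6,7}: no change
Constraint 2 (X < Z) on D(X)={2,3,4,6,7} D(Z)={2,6,7}: X {2,3,4,6,7}->{2,3,4,6}; Z {2,6,7}->{6,7}
So after constraint 2: D(X) = {2,3,4,6}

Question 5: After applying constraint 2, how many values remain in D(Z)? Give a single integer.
Constraint 1 (U < Z) on D(U)={1,2,4,5,6} D(Z)={2,6,7}: no change
Constraint 2 (X < Z) on D(X)={2,3,4,6,7} D(Z)={2,6,7}: X {2,3,4,6,7}->{2,3,4,6}; Z {2,6,7}->{6,7}
So after constraint 2: D(Z)={6,7}, size = 2

Answer: 2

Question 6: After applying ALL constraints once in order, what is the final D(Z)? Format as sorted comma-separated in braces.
Constraint 1 (U < Z) on D(U)={1,2,4,5,6} D(Z)={2,6,7}: no change
Constraint 2 (X < Z) on D(X)={2,3,4,6,7} D(Z)={2,6,7}: X {2,3,4,6,7}->{2,3,4,6}; Z {2,6,7}->{6,7}
Constraint 3 (Z != U) on D(Z)={6,7} D(U)={1,2,4,5,6}: no change
So after all 3 constraints: D(Z) = {6,7}

Answer: {6,7}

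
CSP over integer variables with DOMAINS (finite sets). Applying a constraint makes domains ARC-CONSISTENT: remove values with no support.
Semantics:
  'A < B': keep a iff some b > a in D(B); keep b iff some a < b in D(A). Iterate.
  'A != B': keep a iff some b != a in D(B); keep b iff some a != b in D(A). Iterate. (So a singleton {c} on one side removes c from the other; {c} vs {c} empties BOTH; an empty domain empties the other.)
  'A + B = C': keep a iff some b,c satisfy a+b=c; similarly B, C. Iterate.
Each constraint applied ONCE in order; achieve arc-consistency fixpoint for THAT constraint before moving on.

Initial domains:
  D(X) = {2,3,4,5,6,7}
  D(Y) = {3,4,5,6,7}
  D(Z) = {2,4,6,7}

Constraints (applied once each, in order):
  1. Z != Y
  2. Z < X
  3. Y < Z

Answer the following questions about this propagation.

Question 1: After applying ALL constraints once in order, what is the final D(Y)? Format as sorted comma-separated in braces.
Answer: {3,4,5}

Derivation:
Constraint 1 (Z != Y) on D(Z)={2,4,6,7} D(Y)={3,4,5,6,7}: no change
Constraint 2 (Z < X) on D(Z)={2,4,6,7} D(X)={2,3,4,5,6,7}: Z {2,4,6,7}->{2,4,6}; X {2,3,4,5,6,7}->{3,4,5,6,7}
Constraint 3 (Y < Z) on D(Y)={3,4,5,6,7} D(Z)={2,4,6}: Y {3,4,5,6,7}->{3,4,5}; Z {2,4,6}->{4,6}
So after all 3 constraints: D(Y) = {3,4,5}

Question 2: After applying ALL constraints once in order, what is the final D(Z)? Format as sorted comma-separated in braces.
Constraint 1 (Z != Y) on D(Z)={2,4,6,7} D(Y)={3,4,5,6,7}: no change
Constraint 2 (Z < X) on D(Z)={2,4,6,7} D(X)={2,3,4,5,6,7}: Z {2,4,6,7}->{2,4,6}; X {2,3,4,5,6,7}->{3,4,5,6,7}
Constraint 3 (Y < Z) on D(Y)={3,4,5,6,7} D(Z)={2,4,6}: Y {3,4,5,6,7}->{3,4,5}; Z {2,4,6}->{4,6}
So after all 3 constraints: D(Z) = {4,6}

Answer: {4,6}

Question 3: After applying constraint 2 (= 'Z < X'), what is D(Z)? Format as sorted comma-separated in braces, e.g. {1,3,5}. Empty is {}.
Answer: {2,4,6}

Derivation:
Constraint 1 (Z != Y) on D(Z)={2,4,6,7} D(Y)={3,4,5,6,7}: no change
Constraint 2 (Z < X) on D(Z)={2,4,6,7} D(X)={2,3,4,5,6,7}: Z {2,4,6,7}->{2,4,6}; X {2,3,4,5,6,7}->{3,4,5,6,7}
So after constraint 2: D(Z) = {2,4,6}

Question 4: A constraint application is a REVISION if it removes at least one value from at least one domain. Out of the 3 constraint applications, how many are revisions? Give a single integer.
Answer: 2

Derivation:
Constraint 1 (Z != Y) on D(Z)={2,4,6,7} D(Y)={3,4,5,6,7}: no change => not a revision
Constraint 2 (Z < X) on D(Z)={2,4,6,7} D(X)={2,3,4,5,6,7}: Z {2,4,6,7}->{2,4,6}; X {2,3,4,5,6,7}->{3,4,5,6,7} => REVISION
Constraint 3 (Y < Z) on D(Y)={3,4,5,6,7} D(Z)={2,4,6}: Y {3,4,5,6,7}->{3,4,5}; Z {2,4,6}->{4,6} => REVISION
Total revisions = 2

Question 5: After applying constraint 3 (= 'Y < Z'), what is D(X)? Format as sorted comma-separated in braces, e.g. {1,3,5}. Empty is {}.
Constraint 1 (Z != Y) on D(Z)={2,4,6,7} D(Y)={3,4,5,6,7}: no change
Constraint 2 (Z < X) on D(Z)={2,4,6,7} D(X)={2,3,4,5,6,7}: Z {2,4,6,7}->{2,4,6}; X {2,3,4,5,6,7}->{3,4,5,6,7}
Constraint 3 (Y < Z) on D(Y)={3,4,5,6,7} D(Z)={2,4,6}: Y {3,4,5,6,7}->{3,4,5}; Z {2,4,6}->{4,6}
So after constraint 3: D(X) = {3,4,5,6,7}

Answer: {3,4,5,6,7}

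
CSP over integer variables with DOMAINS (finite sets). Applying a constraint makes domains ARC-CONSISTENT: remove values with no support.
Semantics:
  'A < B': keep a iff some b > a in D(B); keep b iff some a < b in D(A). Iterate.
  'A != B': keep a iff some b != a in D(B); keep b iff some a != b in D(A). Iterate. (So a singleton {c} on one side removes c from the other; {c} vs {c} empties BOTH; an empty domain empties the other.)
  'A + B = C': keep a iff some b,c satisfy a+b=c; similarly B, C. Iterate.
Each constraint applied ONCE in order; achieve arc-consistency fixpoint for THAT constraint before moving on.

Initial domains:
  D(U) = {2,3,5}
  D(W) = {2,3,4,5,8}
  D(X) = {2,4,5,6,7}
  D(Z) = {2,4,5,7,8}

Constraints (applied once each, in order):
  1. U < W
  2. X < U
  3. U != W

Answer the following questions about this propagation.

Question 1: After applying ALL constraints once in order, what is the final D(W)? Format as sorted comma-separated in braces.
Answer: {3,4,5,8}

Derivation:
Constraint 1 (U < W) on D(U)={2,3,5} D(W)={2,3,4,5,8}: W {2,3,4,5,8}->{3,4,5,8}
Constraint 2 (X < U) on D(X)={2,4,5,6,7} D(U)={2,3,5}: X {2,4,5,6,7}->{2,4}; U {2,3,5}->{3,5}
Constraint 3 (U != W) on D(U)={3,5} D(W)={3,4,5,8}: no change
So after all 3 constraints: D(W) = {3,4,5,8}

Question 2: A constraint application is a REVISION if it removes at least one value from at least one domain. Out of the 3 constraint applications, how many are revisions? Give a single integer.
Answer: 2

Derivation:
Constraint 1 (U < W) on D(U)={2,3,5} D(W)={2,3,4,5,8}: W {2,3,4,5,8}->{3,4,5,8} => REVISION
Constraint 2 (X < U) on D(X)={2,4,5,6,7} D(U)={2,3,5}: X {2,4,5,6,7}->{2,4}; U {2,3,5}->{3,5} => REVISION
Constraint 3 (U != W) on D(U)={3,5} D(W)={3,4,5,8}: no change => not a revision
Total revisions = 2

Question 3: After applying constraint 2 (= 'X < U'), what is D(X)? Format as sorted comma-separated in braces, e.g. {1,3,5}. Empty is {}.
Answer: {2,4}

Derivation:
Constraint 1 (U < W) on D(U)={2,3,5} D(W)={2,3,4,5,8}: W {2,3,4,5,8}->{3,4,5,8}
Constraint 2 (X < U) on D(X)={2,4,5,6,7} D(U)={2,3,5}: X {2,4,5,6,7}->{2,4}; U {2,3,5}->{3,5}
So after constraint 2: D(X) = {2,4}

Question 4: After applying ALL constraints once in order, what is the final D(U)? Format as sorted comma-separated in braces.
Constraint 1 (U < W) on D(U)={2,3,5} D(W)={2,3,4,5,8}: W {2,3,4,5,8}->{3,4,5,8}
Constraint 2 (X < U) on D(X)={2,4,5,6,7} D(U)={2,3,5}: X {2,4,5,6,7}->{2,4}; U {2,3,5}->{3,5}
Constraint 3 (U != W) on D(U)={3,5} D(W)={3,4,5,8}: no change
So after all 3 constraints: D(U) = {3,5}

Answer: {3,5}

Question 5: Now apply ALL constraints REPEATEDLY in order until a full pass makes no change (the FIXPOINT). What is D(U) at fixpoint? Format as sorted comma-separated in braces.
pass 0 (initial): D(U)={2,3,5}
pass 1: U {2,3,5}->{3,5}; W {2,3,4,5,8}->{3,4,5,8}; X {2,4,5,6,7}->{2,4}
pass 2: W {3,4,5,8}->{4,5,8}
pass 3: no change
Fixpoint after 3 passes: D(U) = {3,5}

Answer: {3,5}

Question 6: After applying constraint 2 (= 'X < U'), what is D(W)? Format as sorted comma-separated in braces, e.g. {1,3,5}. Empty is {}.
Answer: {3,4,5,8}

Derivation:
Constraint 1 (U < W) on D(U)={2,3,5} D(W)={2,3,4,5,8}: W {2,3,4,5,8}->{3,4,5,8}
Constraint 2 (X < U) on D(X)={2,4,5,6,7} D(U)={2,3,5}: X {2,4,5,6,7}->{2,4}; U {2,3,5}->{3,5}
So after constraint 2: D(W) = {3,4,5,8}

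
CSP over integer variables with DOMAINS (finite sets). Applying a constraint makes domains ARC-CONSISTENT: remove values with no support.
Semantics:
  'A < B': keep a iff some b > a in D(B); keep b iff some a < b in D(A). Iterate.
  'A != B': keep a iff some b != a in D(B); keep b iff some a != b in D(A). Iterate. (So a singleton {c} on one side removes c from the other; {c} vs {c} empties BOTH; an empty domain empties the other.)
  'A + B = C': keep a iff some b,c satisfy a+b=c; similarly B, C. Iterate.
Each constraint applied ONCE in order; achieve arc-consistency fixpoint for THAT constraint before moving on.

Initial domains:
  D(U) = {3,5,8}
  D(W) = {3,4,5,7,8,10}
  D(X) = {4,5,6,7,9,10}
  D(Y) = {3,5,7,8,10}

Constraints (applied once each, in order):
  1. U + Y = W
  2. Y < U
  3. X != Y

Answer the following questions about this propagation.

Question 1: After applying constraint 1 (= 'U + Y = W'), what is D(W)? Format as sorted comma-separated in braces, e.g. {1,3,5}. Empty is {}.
Constraint 1 (U + Y = W) on D(U)={3,5,8} D(Y)={3,5,7,8,10} D(W)={3,4,5,7,8,10}: U {3,5,8}->{3,5}; Y {3,5,7,8,10}->{3,5,7}; W {3,4,5,7,8,10}->{8,10}
So after constraint 1: D(W) = {8,10}

Answer: {8,10}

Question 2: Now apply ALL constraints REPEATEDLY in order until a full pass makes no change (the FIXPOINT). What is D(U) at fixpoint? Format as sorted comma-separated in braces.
pass 0 (initial): D(U)={3,5,8}
pass 1: U {3,5,8}->{5}; W {3,4,5,7,8,10}->{8,10}; Y {3,5,7,8,10}->{3}
pass 2: W {8,10}->{8}
pass 3: no change
Fixpoint after 3 passes: D(U) = {5}

Answer: {5}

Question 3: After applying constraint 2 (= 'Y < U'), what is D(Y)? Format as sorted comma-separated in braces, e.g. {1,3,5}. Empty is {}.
Answer: {3}

Derivation:
Constraint 1 (U + Y = W) on D(U)={3,5,8} D(Y)={3,5,7,8,10} D(W)={3,4,5,7,8,10}: U {3,5,8}->{3,5}; Y {3,5,7,8,10}->{3,5,7}; W {3,4,5,7,8,10}->{8,10}
Constraint 2 (Y < U) on D(Y)={3,5,7} D(U)={3,5}: Y {3,5,7}->{3}; U {3,5}->{5}
So after constraint 2: D(Y) = {3}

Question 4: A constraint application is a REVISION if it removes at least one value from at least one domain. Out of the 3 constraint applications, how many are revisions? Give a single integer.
Answer: 2

Derivation:
Constraint 1 (U + Y = W) on D(U)={3,5,8} D(Y)={3,5,7,8,10} D(W)={3,4,5,7,8,10}: U {3,5,8}->{3,5}; Y {3,5,7,8,10}->{3,5,7}; W {3,4,5,7,8,10}->{8,10} => REVISION
Constraint 2 (Y < U) on D(Y)={3,5,7} D(U)={3,5}: Y {3,5,7}->{3}; U {3,5}->{5} => REVISION
Constraint 3 (X != Y) on D(X)={4,5,6,7,9,10} D(Y)={3}: no change => not a revision
Total revisions = 2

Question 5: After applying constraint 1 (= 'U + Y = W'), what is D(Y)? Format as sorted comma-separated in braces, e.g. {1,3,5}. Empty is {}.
Answer: {3,5,7}

Derivation:
Constraint 1 (U + Y = W) on D(U)={3,5,8} D(Y)={3,5,7,8,10} D(W)={3,4,5,7,8,10}: U {3,5,8}->{3,5}; Y {3,5,7,8,10}->{3,5,7}; W {3,4,5,7,8,10}->{8,10}
So after constraint 1: D(Y) = {3,5,7}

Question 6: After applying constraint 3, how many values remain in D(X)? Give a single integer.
Answer: 6

Derivation:
Constraint 1 (U + Y = W) on D(U)={3,5,8} D(Y)={3,5,7,8,10} D(W)={3,4,5,7,8,10}: U {3,5,8}->{3,5}; Y {3,5,7,8,10}->{3,5,7}; W {3,4,5,7,8,10}->{8,10}
Constraint 2 (Y < U) on D(Y)={3,5,7} D(U)={3,5}: Y {3,5,7}->{3}; U {3,5}->{5}
Constraint 3 (X != Y) on D(X)={4,5,6,7,9,10} D(Y)={3}: no change
So after constraint 3: D(X)={4,5,6,7,9,10}, size = 6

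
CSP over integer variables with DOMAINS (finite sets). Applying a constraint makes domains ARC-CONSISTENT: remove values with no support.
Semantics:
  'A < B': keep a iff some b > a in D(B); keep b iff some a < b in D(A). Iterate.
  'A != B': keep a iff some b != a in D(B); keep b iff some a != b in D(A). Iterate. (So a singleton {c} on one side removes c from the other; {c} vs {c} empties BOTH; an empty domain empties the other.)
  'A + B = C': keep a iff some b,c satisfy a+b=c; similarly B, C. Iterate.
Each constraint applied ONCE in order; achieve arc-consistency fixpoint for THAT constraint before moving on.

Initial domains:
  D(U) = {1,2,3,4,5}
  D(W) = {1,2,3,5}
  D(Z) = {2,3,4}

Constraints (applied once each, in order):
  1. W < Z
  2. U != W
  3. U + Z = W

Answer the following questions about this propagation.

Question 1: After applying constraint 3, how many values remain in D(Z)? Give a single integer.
Answer: 1

Derivation:
Constraint 1 (W < Z) on D(W)={1,2,3,5} D(Z)={2,3,4}: W {1,2,3,5}->{1,2,3}
Constraint 2 (U != W) on D(U)={1,2,3,4,5} D(W)={1,2,3}: no change
Constraint 3 (U + Z = W) on D(U)={1,2,3,4,5} D(Z)={2,3,4} D(W)={1,2,3}: U {1,2,3,4,5}->{1}; Z {2,3,4}->{2}; W {1,2,3}->{3}
So after constraint 3: D(Z)={2}, size = 1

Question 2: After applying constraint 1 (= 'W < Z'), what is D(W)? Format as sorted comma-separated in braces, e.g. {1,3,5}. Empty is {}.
Constraint 1 (W < Z) on D(W)={1,2,3,5} D(Z)={2,3,4}: W {1,2,3,5}->{1,2,3}
So after constraint 1: D(W) = {1,2,3}

Answer: {1,2,3}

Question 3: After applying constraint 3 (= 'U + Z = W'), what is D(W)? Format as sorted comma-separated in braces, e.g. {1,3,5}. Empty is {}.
Constraint 1 (W < Z) on D(W)={1,2,3,5} D(Z)={2,3,4}: W {1,2,3,5}->{1,2,3}
Constraint 2 (U != W) on D(U)={1,2,3,4,5} D(W)={1,2,3}: no change
Constraint 3 (U + Z = W) on D(U)={1,2,3,4,5} D(Z)={2,3,4} D(W)={1,2,3}: U {1,2,3,4,5}->{1}; Z {2,3,4}->{2}; W {1,2,3}->{3}
So after constraint 3: D(W) = {3}

Answer: {3}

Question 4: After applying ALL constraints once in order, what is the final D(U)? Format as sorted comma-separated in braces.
Answer: {1}

Derivation:
Constraint 1 (W < Z) on D(W)={1,2,3,5} D(Z)={2,3,4}: W {1,2,3,5}->{1,2,3}
Constraint 2 (U != W) on D(U)={1,2,3,4,5} D(W)={1,2,3}: no change
Constraint 3 (U + Z = W) on D(U)={1,2,3,4,5} D(Z)={2,3,4} D(W)={1,2,3}: U {1,2,3,4,5}->{1}; Z {2,3,4}->{2}; W {1,2,3}->{3}
So after all 3 constraints: D(U) = {1}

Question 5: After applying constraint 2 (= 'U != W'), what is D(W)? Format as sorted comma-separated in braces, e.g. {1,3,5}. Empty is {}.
Constraint 1 (W < Z) on D(W)={1,2,3,5} D(Z)={2,3,4}: W {1,2,3,5}->{1,2,3}
Constraint 2 (U != W) on D(U)={1,2,3,4,5} D(W)={1,2,3}: no change
So after constraint 2: D(W) = {1,2,3}

Answer: {1,2,3}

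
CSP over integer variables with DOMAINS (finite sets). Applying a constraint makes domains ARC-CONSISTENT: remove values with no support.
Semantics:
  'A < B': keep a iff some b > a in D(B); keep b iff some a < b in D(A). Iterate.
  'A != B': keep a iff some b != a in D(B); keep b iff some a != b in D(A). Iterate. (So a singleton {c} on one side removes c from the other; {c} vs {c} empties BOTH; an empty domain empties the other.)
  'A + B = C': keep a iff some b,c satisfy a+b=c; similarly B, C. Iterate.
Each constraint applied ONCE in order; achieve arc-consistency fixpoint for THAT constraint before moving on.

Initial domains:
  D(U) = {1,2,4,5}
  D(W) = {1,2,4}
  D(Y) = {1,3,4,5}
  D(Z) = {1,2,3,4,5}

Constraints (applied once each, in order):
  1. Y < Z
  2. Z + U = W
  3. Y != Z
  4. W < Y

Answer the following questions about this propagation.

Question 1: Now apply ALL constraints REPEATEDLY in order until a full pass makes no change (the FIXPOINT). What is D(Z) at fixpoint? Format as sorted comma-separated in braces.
pass 0 (initial): D(Z)={1,2,3,4,5}
pass 1: U {1,2,4,5}->{1,2}; W {1,2,4}->{}; Y {1,3,4,5}->{}; Z {1,2,3,4,5}->{2,3}
pass 2: U {1,2}->{}; Z {2,3}->{}
pass 3: no change
Fixpoint after 3 passes: D(Z) = {}

Answer: {}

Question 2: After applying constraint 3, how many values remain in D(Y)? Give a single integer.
Answer: 3

Derivation:
Constraint 1 (Y < Z) on D(Y)={1,3,4,5} D(Z)={1,2,3,4,5}: Y {1,3,4,5}->{1,3,4}; Z {1,2,3,4,5}->{2,3,4,5}
Constraint 2 (Z + U = W) on D(Z)={2,3,4,5} D(U)={1,2,4,5} D(W)={1,2,4}: Z {2,3,4,5}->{2,3}; U {1,2,4,5}->{1,2}; W {1,2,4}->{4}
Constraint 3 (Y != Z) on D(Y)={1,3,4} D(Z)={2,3}: no change
So after constraint 3: D(Y)={1,3,4}, size = 3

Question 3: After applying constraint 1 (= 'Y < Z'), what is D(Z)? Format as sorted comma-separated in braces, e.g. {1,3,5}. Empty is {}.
Answer: {2,3,4,5}

Derivation:
Constraint 1 (Y < Z) on D(Y)={1,3,4,5} D(Z)={1,2,3,4,5}: Y {1,3,4,5}->{1,3,4}; Z {1,2,3,4,5}->{2,3,4,5}
So after constraint 1: D(Z) = {2,3,4,5}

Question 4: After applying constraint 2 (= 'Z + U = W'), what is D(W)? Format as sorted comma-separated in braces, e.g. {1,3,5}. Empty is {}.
Constraint 1 (Y < Z) on D(Y)={1,3,4,5} D(Z)={1,2,3,4,5}: Y {1,3,4,5}->{1,3,4}; Z {1,2,3,4,5}->{2,3,4,5}
Constraint 2 (Z + U = W) on D(Z)={2,3,4,5} D(U)={1,2,4,5} D(W)={1,2,4}: Z {2,3,4,5}->{2,3}; U {1,2,4,5}->{1,2}; W {1,2,4}->{4}
So after constraint 2: D(W) = {4}

Answer: {4}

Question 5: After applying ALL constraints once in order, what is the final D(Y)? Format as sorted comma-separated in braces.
Constraint 1 (Y < Z) on D(Y)={1,3,4,5} D(Z)={1,2,3,4,5}: Y {1,3,4,5}->{1,3,4}; Z {1,2,3,4,5}->{2,3,4,5}
Constraint 2 (Z + U = W) on D(Z)={2,3,4,5} D(U)={1,2,4,5} D(W)={1,2,4}: Z {2,3,4,5}->{2,3}; U {1,2,4,5}->{1,2}; W {1,2,4}->{4}
Constraint 3 (Y != Z) on D(Y)={1,3,4} D(Z)={2,3}: no change
Constraint 4 (W < Y) on D(W)={4} D(Y)={1,3,4}: W {4}->{}; Y {1,3,4}->{}
So after all 4 constraints: D(Y) = {}

Answer: {}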